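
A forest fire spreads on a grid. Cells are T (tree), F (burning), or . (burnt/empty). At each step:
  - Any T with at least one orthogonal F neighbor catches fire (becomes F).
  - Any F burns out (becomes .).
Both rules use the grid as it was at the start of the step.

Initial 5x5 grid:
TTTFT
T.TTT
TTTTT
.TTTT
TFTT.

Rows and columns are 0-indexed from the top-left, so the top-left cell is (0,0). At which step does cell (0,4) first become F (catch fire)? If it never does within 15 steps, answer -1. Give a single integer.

Step 1: cell (0,4)='F' (+6 fires, +2 burnt)
  -> target ignites at step 1
Step 2: cell (0,4)='.' (+7 fires, +6 burnt)
Step 3: cell (0,4)='.' (+5 fires, +7 burnt)
Step 4: cell (0,4)='.' (+2 fires, +5 burnt)
Step 5: cell (0,4)='.' (+0 fires, +2 burnt)
  fire out at step 5

1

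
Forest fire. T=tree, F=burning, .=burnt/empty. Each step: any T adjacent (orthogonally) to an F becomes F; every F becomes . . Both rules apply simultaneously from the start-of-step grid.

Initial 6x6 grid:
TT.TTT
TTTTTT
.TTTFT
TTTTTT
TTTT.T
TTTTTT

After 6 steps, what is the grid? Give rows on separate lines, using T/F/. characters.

Step 1: 4 trees catch fire, 1 burn out
  TT.TTT
  TTTTFT
  .TTF.F
  TTTTFT
  TTTT.T
  TTTTTT
Step 2: 6 trees catch fire, 4 burn out
  TT.TFT
  TTTF.F
  .TF...
  TTTF.F
  TTTT.T
  TTTTTT
Step 3: 7 trees catch fire, 6 burn out
  TT.F.F
  TTF...
  .F....
  TTF...
  TTTF.F
  TTTTTT
Step 4: 5 trees catch fire, 7 burn out
  TT....
  TF....
  ......
  TF....
  TTF...
  TTTFTF
Step 5: 6 trees catch fire, 5 burn out
  TF....
  F.....
  ......
  F.....
  TF....
  TTF.F.
Step 6: 3 trees catch fire, 6 burn out
  F.....
  ......
  ......
  ......
  F.....
  TF....

F.....
......
......
......
F.....
TF....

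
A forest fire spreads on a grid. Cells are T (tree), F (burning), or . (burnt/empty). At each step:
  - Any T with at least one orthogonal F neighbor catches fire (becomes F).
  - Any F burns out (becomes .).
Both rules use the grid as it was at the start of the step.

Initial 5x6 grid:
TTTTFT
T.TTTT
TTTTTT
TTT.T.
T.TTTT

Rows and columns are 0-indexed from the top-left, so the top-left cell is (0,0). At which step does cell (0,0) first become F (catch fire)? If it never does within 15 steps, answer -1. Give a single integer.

Step 1: cell (0,0)='T' (+3 fires, +1 burnt)
Step 2: cell (0,0)='T' (+4 fires, +3 burnt)
Step 3: cell (0,0)='T' (+5 fires, +4 burnt)
Step 4: cell (0,0)='F' (+3 fires, +5 burnt)
  -> target ignites at step 4
Step 5: cell (0,0)='.' (+5 fires, +3 burnt)
Step 6: cell (0,0)='.' (+3 fires, +5 burnt)
Step 7: cell (0,0)='.' (+1 fires, +3 burnt)
Step 8: cell (0,0)='.' (+1 fires, +1 burnt)
Step 9: cell (0,0)='.' (+0 fires, +1 burnt)
  fire out at step 9

4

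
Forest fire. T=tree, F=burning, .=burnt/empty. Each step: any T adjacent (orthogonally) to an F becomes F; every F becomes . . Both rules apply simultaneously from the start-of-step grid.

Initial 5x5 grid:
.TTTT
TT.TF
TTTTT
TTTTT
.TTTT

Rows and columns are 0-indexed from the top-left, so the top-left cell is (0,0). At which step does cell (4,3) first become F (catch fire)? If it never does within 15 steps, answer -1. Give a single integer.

Step 1: cell (4,3)='T' (+3 fires, +1 burnt)
Step 2: cell (4,3)='T' (+3 fires, +3 burnt)
Step 3: cell (4,3)='T' (+4 fires, +3 burnt)
Step 4: cell (4,3)='F' (+4 fires, +4 burnt)
  -> target ignites at step 4
Step 5: cell (4,3)='.' (+4 fires, +4 burnt)
Step 6: cell (4,3)='.' (+3 fires, +4 burnt)
Step 7: cell (4,3)='.' (+0 fires, +3 burnt)
  fire out at step 7

4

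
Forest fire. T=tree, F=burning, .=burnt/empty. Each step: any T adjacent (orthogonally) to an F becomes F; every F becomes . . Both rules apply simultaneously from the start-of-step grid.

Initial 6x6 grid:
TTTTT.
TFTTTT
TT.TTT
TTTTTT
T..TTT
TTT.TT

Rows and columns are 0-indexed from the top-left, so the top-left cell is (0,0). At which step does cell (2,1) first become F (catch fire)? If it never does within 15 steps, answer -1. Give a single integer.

Step 1: cell (2,1)='F' (+4 fires, +1 burnt)
  -> target ignites at step 1
Step 2: cell (2,1)='.' (+5 fires, +4 burnt)
Step 3: cell (2,1)='.' (+5 fires, +5 burnt)
Step 4: cell (2,1)='.' (+5 fires, +5 burnt)
Step 5: cell (2,1)='.' (+4 fires, +5 burnt)
Step 6: cell (2,1)='.' (+3 fires, +4 burnt)
Step 7: cell (2,1)='.' (+3 fires, +3 burnt)
Step 8: cell (2,1)='.' (+1 fires, +3 burnt)
Step 9: cell (2,1)='.' (+0 fires, +1 burnt)
  fire out at step 9

1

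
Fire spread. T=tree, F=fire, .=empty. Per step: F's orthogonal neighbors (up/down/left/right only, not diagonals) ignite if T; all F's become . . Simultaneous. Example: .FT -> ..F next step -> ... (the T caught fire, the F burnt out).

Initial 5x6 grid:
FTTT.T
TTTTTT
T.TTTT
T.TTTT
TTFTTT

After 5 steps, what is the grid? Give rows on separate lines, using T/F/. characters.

Step 1: 5 trees catch fire, 2 burn out
  .FTT.T
  FTTTTT
  T.TTTT
  T.FTTT
  TF.FTT
Step 2: 7 trees catch fire, 5 burn out
  ..FT.T
  .FTTTT
  F.FTTT
  T..FTT
  F...FT
Step 3: 6 trees catch fire, 7 burn out
  ...F.T
  ..FTTT
  ...FTT
  F...FT
  .....F
Step 4: 3 trees catch fire, 6 burn out
  .....T
  ...FTT
  ....FT
  .....F
  ......
Step 5: 2 trees catch fire, 3 burn out
  .....T
  ....FT
  .....F
  ......
  ......

.....T
....FT
.....F
......
......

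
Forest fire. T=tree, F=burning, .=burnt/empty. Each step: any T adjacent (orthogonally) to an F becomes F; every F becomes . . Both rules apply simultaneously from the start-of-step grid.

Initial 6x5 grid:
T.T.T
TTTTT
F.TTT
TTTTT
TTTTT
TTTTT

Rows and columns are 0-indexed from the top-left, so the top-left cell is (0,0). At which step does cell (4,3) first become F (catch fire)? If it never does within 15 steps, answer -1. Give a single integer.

Step 1: cell (4,3)='T' (+2 fires, +1 burnt)
Step 2: cell (4,3)='T' (+4 fires, +2 burnt)
Step 3: cell (4,3)='T' (+4 fires, +4 burnt)
Step 4: cell (4,3)='T' (+6 fires, +4 burnt)
Step 5: cell (4,3)='F' (+5 fires, +6 burnt)
  -> target ignites at step 5
Step 6: cell (4,3)='.' (+4 fires, +5 burnt)
Step 7: cell (4,3)='.' (+1 fires, +4 burnt)
Step 8: cell (4,3)='.' (+0 fires, +1 burnt)
  fire out at step 8

5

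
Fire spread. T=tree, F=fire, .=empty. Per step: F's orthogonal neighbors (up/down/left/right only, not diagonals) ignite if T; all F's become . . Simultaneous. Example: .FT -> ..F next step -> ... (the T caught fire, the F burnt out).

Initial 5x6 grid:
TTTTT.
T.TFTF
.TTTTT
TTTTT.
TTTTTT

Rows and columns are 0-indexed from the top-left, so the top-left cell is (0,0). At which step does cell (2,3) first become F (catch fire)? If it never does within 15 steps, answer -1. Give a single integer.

Step 1: cell (2,3)='F' (+5 fires, +2 burnt)
  -> target ignites at step 1
Step 2: cell (2,3)='.' (+5 fires, +5 burnt)
Step 3: cell (2,3)='.' (+5 fires, +5 burnt)
Step 4: cell (2,3)='.' (+4 fires, +5 burnt)
Step 5: cell (2,3)='.' (+4 fires, +4 burnt)
Step 6: cell (2,3)='.' (+1 fires, +4 burnt)
Step 7: cell (2,3)='.' (+0 fires, +1 burnt)
  fire out at step 7

1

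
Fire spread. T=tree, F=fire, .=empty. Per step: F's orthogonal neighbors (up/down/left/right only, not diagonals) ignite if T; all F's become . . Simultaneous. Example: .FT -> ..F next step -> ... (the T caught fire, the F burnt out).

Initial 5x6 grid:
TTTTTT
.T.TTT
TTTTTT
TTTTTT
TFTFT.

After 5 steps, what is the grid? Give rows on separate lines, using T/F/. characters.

Step 1: 5 trees catch fire, 2 burn out
  TTTTTT
  .T.TTT
  TTTTTT
  TFTFTT
  F.F.F.
Step 2: 5 trees catch fire, 5 burn out
  TTTTTT
  .T.TTT
  TFTFTT
  F.F.FT
  ......
Step 3: 6 trees catch fire, 5 burn out
  TTTTTT
  .F.FTT
  F.F.FT
  .....F
  ......
Step 4: 4 trees catch fire, 6 burn out
  TFTFTT
  ....FT
  .....F
  ......
  ......
Step 5: 4 trees catch fire, 4 burn out
  F.F.FT
  .....F
  ......
  ......
  ......

F.F.FT
.....F
......
......
......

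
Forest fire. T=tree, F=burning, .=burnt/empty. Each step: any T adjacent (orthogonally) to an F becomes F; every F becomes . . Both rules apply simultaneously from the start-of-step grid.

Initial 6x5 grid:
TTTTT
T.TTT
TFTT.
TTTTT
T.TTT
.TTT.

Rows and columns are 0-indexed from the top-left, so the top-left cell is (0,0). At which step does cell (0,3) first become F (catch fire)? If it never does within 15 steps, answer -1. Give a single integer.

Step 1: cell (0,3)='T' (+3 fires, +1 burnt)
Step 2: cell (0,3)='T' (+5 fires, +3 burnt)
Step 3: cell (0,3)='T' (+6 fires, +5 burnt)
Step 4: cell (0,3)='F' (+6 fires, +6 burnt)
  -> target ignites at step 4
Step 5: cell (0,3)='.' (+4 fires, +6 burnt)
Step 6: cell (0,3)='.' (+0 fires, +4 burnt)
  fire out at step 6

4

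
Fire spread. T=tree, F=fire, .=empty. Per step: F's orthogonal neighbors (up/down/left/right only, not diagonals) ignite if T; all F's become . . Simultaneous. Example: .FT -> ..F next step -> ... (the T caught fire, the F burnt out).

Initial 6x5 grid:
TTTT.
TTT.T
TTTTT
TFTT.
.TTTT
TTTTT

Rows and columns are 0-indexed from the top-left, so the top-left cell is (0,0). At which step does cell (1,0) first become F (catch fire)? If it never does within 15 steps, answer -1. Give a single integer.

Step 1: cell (1,0)='T' (+4 fires, +1 burnt)
Step 2: cell (1,0)='T' (+6 fires, +4 burnt)
Step 3: cell (1,0)='F' (+7 fires, +6 burnt)
  -> target ignites at step 3
Step 4: cell (1,0)='.' (+5 fires, +7 burnt)
Step 5: cell (1,0)='.' (+3 fires, +5 burnt)
Step 6: cell (1,0)='.' (+0 fires, +3 burnt)
  fire out at step 6

3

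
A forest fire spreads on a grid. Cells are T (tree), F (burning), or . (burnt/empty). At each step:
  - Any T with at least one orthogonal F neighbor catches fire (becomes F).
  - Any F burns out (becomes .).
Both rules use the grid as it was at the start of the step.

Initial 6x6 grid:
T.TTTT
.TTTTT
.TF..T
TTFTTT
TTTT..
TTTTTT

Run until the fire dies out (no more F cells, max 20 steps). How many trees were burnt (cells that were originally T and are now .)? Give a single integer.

Answer: 26

Derivation:
Step 1: +5 fires, +2 burnt (F count now 5)
Step 2: +8 fires, +5 burnt (F count now 8)
Step 3: +6 fires, +8 burnt (F count now 6)
Step 4: +5 fires, +6 burnt (F count now 5)
Step 5: +2 fires, +5 burnt (F count now 2)
Step 6: +0 fires, +2 burnt (F count now 0)
Fire out after step 6
Initially T: 27, now '.': 35
Total burnt (originally-T cells now '.'): 26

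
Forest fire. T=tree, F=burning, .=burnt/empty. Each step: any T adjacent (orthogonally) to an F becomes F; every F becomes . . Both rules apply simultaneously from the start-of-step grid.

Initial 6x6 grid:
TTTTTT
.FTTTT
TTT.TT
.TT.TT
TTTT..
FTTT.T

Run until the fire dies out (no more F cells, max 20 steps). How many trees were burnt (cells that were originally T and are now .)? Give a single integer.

Answer: 26

Derivation:
Step 1: +5 fires, +2 burnt (F count now 5)
Step 2: +8 fires, +5 burnt (F count now 8)
Step 3: +5 fires, +8 burnt (F count now 5)
Step 4: +4 fires, +5 burnt (F count now 4)
Step 5: +3 fires, +4 burnt (F count now 3)
Step 6: +1 fires, +3 burnt (F count now 1)
Step 7: +0 fires, +1 burnt (F count now 0)
Fire out after step 7
Initially T: 27, now '.': 35
Total burnt (originally-T cells now '.'): 26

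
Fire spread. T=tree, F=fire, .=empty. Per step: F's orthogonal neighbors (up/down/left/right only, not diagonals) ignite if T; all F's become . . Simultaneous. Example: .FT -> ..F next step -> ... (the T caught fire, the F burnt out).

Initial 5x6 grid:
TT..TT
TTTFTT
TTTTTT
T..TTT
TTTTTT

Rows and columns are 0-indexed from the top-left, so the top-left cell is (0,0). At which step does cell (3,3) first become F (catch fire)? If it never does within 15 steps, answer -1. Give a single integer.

Step 1: cell (3,3)='T' (+3 fires, +1 burnt)
Step 2: cell (3,3)='F' (+6 fires, +3 burnt)
  -> target ignites at step 2
Step 3: cell (3,3)='.' (+7 fires, +6 burnt)
Step 4: cell (3,3)='.' (+5 fires, +7 burnt)
Step 5: cell (3,3)='.' (+3 fires, +5 burnt)
Step 6: cell (3,3)='.' (+1 fires, +3 burnt)
Step 7: cell (3,3)='.' (+0 fires, +1 burnt)
  fire out at step 7

2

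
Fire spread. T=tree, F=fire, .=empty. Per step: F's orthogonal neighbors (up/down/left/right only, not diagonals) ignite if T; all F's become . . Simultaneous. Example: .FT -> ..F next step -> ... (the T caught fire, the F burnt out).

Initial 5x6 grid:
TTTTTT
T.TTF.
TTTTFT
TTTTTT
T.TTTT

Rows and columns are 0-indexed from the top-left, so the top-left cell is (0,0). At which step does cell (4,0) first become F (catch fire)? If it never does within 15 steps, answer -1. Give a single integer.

Step 1: cell (4,0)='T' (+5 fires, +2 burnt)
Step 2: cell (4,0)='T' (+7 fires, +5 burnt)
Step 3: cell (4,0)='T' (+5 fires, +7 burnt)
Step 4: cell (4,0)='T' (+4 fires, +5 burnt)
Step 5: cell (4,0)='T' (+3 fires, +4 burnt)
Step 6: cell (4,0)='F' (+1 fires, +3 burnt)
  -> target ignites at step 6
Step 7: cell (4,0)='.' (+0 fires, +1 burnt)
  fire out at step 7

6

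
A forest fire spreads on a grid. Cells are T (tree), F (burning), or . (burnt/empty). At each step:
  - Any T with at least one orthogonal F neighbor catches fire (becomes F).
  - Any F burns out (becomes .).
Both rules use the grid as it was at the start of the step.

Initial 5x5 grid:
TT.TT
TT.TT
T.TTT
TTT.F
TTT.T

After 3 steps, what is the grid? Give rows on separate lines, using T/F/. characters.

Step 1: 2 trees catch fire, 1 burn out
  TT.TT
  TT.TT
  T.TTF
  TTT..
  TTT.F
Step 2: 2 trees catch fire, 2 burn out
  TT.TT
  TT.TF
  T.TF.
  TTT..
  TTT..
Step 3: 3 trees catch fire, 2 burn out
  TT.TF
  TT.F.
  T.F..
  TTT..
  TTT..

TT.TF
TT.F.
T.F..
TTT..
TTT..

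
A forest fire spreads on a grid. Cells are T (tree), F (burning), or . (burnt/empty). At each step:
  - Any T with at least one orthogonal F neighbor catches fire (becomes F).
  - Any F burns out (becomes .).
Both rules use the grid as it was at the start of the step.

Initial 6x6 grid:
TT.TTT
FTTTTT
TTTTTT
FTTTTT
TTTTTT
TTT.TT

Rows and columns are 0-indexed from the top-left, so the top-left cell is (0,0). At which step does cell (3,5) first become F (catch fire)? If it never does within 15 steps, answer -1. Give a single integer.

Step 1: cell (3,5)='T' (+5 fires, +2 burnt)
Step 2: cell (3,5)='T' (+6 fires, +5 burnt)
Step 3: cell (3,5)='T' (+5 fires, +6 burnt)
Step 4: cell (3,5)='T' (+6 fires, +5 burnt)
Step 5: cell (3,5)='F' (+5 fires, +6 burnt)
  -> target ignites at step 5
Step 6: cell (3,5)='.' (+4 fires, +5 burnt)
Step 7: cell (3,5)='.' (+1 fires, +4 burnt)
Step 8: cell (3,5)='.' (+0 fires, +1 burnt)
  fire out at step 8

5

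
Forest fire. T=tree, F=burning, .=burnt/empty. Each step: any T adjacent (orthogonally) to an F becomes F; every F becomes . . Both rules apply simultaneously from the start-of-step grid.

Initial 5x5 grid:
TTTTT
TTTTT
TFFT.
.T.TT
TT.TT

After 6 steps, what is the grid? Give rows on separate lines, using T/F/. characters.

Step 1: 5 trees catch fire, 2 burn out
  TTTTT
  TFFTT
  F..F.
  .F.TT
  TT.TT
Step 2: 6 trees catch fire, 5 burn out
  TFFTT
  F..FT
  .....
  ...FT
  TF.TT
Step 3: 6 trees catch fire, 6 burn out
  F..FT
  ....F
  .....
  ....F
  F..FT
Step 4: 2 trees catch fire, 6 burn out
  ....F
  .....
  .....
  .....
  ....F
Step 5: 0 trees catch fire, 2 burn out
  .....
  .....
  .....
  .....
  .....
Step 6: 0 trees catch fire, 0 burn out
  .....
  .....
  .....
  .....
  .....

.....
.....
.....
.....
.....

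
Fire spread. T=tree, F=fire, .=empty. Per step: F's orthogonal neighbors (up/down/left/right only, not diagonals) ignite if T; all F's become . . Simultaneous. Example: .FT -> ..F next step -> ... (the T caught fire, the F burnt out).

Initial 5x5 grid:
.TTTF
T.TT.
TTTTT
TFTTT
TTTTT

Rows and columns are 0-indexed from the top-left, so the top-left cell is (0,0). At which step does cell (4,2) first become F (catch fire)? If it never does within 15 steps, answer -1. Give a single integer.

Step 1: cell (4,2)='T' (+5 fires, +2 burnt)
Step 2: cell (4,2)='F' (+7 fires, +5 burnt)
  -> target ignites at step 2
Step 3: cell (4,2)='.' (+6 fires, +7 burnt)
Step 4: cell (4,2)='.' (+2 fires, +6 burnt)
Step 5: cell (4,2)='.' (+0 fires, +2 burnt)
  fire out at step 5

2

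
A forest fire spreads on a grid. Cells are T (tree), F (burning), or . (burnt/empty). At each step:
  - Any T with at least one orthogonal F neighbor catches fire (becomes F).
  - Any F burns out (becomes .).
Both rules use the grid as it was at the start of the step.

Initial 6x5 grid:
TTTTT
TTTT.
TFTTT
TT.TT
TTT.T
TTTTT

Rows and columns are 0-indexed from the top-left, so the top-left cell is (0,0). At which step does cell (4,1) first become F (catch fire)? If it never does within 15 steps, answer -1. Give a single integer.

Step 1: cell (4,1)='T' (+4 fires, +1 burnt)
Step 2: cell (4,1)='F' (+6 fires, +4 burnt)
  -> target ignites at step 2
Step 3: cell (4,1)='.' (+8 fires, +6 burnt)
Step 4: cell (4,1)='.' (+4 fires, +8 burnt)
Step 5: cell (4,1)='.' (+3 fires, +4 burnt)
Step 6: cell (4,1)='.' (+1 fires, +3 burnt)
Step 7: cell (4,1)='.' (+0 fires, +1 burnt)
  fire out at step 7

2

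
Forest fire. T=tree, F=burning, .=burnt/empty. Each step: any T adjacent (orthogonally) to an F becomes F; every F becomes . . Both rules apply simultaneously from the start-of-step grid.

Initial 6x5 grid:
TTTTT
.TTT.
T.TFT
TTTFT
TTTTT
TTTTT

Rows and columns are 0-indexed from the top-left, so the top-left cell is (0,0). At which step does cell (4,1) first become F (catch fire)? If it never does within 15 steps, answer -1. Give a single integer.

Step 1: cell (4,1)='T' (+6 fires, +2 burnt)
Step 2: cell (4,1)='T' (+6 fires, +6 burnt)
Step 3: cell (4,1)='F' (+7 fires, +6 burnt)
  -> target ignites at step 3
Step 4: cell (4,1)='.' (+4 fires, +7 burnt)
Step 5: cell (4,1)='.' (+2 fires, +4 burnt)
Step 6: cell (4,1)='.' (+0 fires, +2 burnt)
  fire out at step 6

3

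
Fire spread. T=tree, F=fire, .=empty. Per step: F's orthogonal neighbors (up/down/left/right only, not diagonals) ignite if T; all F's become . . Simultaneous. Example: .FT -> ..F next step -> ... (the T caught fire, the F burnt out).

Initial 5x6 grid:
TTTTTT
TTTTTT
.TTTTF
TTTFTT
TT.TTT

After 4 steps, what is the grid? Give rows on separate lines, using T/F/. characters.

Step 1: 7 trees catch fire, 2 burn out
  TTTTTT
  TTTTTF
  .TTFF.
  TTF.FF
  TT.FTT
Step 2: 7 trees catch fire, 7 burn out
  TTTTTF
  TTTFF.
  .TF...
  TF....
  TT..FF
Step 3: 6 trees catch fire, 7 burn out
  TTTFF.
  TTF...
  .F....
  F.....
  TF....
Step 4: 3 trees catch fire, 6 burn out
  TTF...
  TF....
  ......
  ......
  F.....

TTF...
TF....
......
......
F.....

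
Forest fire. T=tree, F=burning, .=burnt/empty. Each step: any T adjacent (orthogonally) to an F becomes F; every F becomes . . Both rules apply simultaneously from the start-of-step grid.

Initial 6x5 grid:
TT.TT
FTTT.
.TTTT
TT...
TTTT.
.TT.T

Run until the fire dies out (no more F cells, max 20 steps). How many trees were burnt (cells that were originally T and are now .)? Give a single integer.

Answer: 19

Derivation:
Step 1: +2 fires, +1 burnt (F count now 2)
Step 2: +3 fires, +2 burnt (F count now 3)
Step 3: +3 fires, +3 burnt (F count now 3)
Step 4: +4 fires, +3 burnt (F count now 4)
Step 5: +5 fires, +4 burnt (F count now 5)
Step 6: +2 fires, +5 burnt (F count now 2)
Step 7: +0 fires, +2 burnt (F count now 0)
Fire out after step 7
Initially T: 20, now '.': 29
Total burnt (originally-T cells now '.'): 19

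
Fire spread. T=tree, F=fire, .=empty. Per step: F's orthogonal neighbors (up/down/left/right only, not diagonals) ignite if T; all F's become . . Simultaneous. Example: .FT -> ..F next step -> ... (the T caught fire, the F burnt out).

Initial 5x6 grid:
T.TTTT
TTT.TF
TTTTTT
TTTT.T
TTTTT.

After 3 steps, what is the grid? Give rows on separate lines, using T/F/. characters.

Step 1: 3 trees catch fire, 1 burn out
  T.TTTF
  TTT.F.
  TTTTTF
  TTTT.T
  TTTTT.
Step 2: 3 trees catch fire, 3 burn out
  T.TTF.
  TTT...
  TTTTF.
  TTTT.F
  TTTTT.
Step 3: 2 trees catch fire, 3 burn out
  T.TF..
  TTT...
  TTTF..
  TTTT..
  TTTTT.

T.TF..
TTT...
TTTF..
TTTT..
TTTTT.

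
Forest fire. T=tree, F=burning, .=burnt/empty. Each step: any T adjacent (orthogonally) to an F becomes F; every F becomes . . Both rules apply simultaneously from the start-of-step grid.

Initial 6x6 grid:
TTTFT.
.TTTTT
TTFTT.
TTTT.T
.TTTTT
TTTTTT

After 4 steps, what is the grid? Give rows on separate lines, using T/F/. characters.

Step 1: 7 trees catch fire, 2 burn out
  TTF.F.
  .TFFTT
  TF.FT.
  TTFT.T
  .TTTTT
  TTTTTT
Step 2: 8 trees catch fire, 7 burn out
  TF....
  .F..FT
  F...F.
  TF.F.T
  .TFTTT
  TTTTTT
Step 3: 6 trees catch fire, 8 burn out
  F.....
  .....F
  ......
  F....T
  .F.FTT
  TTFTTT
Step 4: 3 trees catch fire, 6 burn out
  ......
  ......
  ......
  .....T
  ....FT
  TF.FTT

......
......
......
.....T
....FT
TF.FTT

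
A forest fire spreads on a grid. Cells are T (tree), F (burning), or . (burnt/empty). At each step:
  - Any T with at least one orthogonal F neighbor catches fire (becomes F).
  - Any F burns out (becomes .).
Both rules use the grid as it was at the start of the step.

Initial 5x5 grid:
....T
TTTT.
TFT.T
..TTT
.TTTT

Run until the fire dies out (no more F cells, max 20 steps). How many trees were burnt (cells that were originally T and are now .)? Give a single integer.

Answer: 14

Derivation:
Step 1: +3 fires, +1 burnt (F count now 3)
Step 2: +3 fires, +3 burnt (F count now 3)
Step 3: +3 fires, +3 burnt (F count now 3)
Step 4: +3 fires, +3 burnt (F count now 3)
Step 5: +2 fires, +3 burnt (F count now 2)
Step 6: +0 fires, +2 burnt (F count now 0)
Fire out after step 6
Initially T: 15, now '.': 24
Total burnt (originally-T cells now '.'): 14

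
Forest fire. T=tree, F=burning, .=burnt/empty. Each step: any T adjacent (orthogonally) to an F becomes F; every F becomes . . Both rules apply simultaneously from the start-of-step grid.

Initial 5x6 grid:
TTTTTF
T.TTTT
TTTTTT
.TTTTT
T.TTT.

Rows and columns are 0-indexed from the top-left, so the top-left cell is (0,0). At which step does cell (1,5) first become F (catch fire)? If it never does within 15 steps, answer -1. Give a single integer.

Step 1: cell (1,5)='F' (+2 fires, +1 burnt)
  -> target ignites at step 1
Step 2: cell (1,5)='.' (+3 fires, +2 burnt)
Step 3: cell (1,5)='.' (+4 fires, +3 burnt)
Step 4: cell (1,5)='.' (+4 fires, +4 burnt)
Step 5: cell (1,5)='.' (+4 fires, +4 burnt)
Step 6: cell (1,5)='.' (+4 fires, +4 burnt)
Step 7: cell (1,5)='.' (+3 fires, +4 burnt)
Step 8: cell (1,5)='.' (+0 fires, +3 burnt)
  fire out at step 8

1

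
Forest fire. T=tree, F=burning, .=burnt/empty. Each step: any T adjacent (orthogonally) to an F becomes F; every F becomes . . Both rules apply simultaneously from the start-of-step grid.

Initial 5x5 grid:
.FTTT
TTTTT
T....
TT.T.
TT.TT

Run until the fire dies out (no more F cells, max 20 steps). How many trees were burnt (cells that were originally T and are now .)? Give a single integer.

Answer: 13

Derivation:
Step 1: +2 fires, +1 burnt (F count now 2)
Step 2: +3 fires, +2 burnt (F count now 3)
Step 3: +3 fires, +3 burnt (F count now 3)
Step 4: +2 fires, +3 burnt (F count now 2)
Step 5: +2 fires, +2 burnt (F count now 2)
Step 6: +1 fires, +2 burnt (F count now 1)
Step 7: +0 fires, +1 burnt (F count now 0)
Fire out after step 7
Initially T: 16, now '.': 22
Total burnt (originally-T cells now '.'): 13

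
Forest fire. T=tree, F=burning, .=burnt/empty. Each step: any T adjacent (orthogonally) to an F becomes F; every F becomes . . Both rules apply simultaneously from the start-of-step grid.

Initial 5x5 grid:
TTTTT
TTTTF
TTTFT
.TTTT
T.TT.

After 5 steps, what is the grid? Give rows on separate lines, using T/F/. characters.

Step 1: 5 trees catch fire, 2 burn out
  TTTTF
  TTTF.
  TTF.F
  .TTFT
  T.TT.
Step 2: 6 trees catch fire, 5 burn out
  TTTF.
  TTF..
  TF...
  .TF.F
  T.TF.
Step 3: 5 trees catch fire, 6 burn out
  TTF..
  TF...
  F....
  .F...
  T.F..
Step 4: 2 trees catch fire, 5 burn out
  TF...
  F....
  .....
  .....
  T....
Step 5: 1 trees catch fire, 2 burn out
  F....
  .....
  .....
  .....
  T....

F....
.....
.....
.....
T....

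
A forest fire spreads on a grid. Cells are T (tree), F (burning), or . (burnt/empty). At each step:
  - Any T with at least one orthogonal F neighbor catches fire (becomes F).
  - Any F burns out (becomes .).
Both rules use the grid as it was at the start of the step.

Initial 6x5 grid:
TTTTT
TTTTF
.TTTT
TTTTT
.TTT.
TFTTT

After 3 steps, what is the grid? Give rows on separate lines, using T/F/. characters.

Step 1: 6 trees catch fire, 2 burn out
  TTTTF
  TTTF.
  .TTTF
  TTTTT
  .FTT.
  F.FTT
Step 2: 7 trees catch fire, 6 burn out
  TTTF.
  TTF..
  .TTF.
  TFTTF
  ..FT.
  ...FT
Step 3: 9 trees catch fire, 7 burn out
  TTF..
  TF...
  .FF..
  F.FF.
  ...F.
  ....F

TTF..
TF...
.FF..
F.FF.
...F.
....F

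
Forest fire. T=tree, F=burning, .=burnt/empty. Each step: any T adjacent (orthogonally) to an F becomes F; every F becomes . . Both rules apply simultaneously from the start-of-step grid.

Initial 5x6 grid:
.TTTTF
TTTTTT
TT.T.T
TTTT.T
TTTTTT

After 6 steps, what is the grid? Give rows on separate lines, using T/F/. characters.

Step 1: 2 trees catch fire, 1 burn out
  .TTTF.
  TTTTTF
  TT.T.T
  TTTT.T
  TTTTTT
Step 2: 3 trees catch fire, 2 burn out
  .TTF..
  TTTTF.
  TT.T.F
  TTTT.T
  TTTTTT
Step 3: 3 trees catch fire, 3 burn out
  .TF...
  TTTF..
  TT.T..
  TTTT.F
  TTTTTT
Step 4: 4 trees catch fire, 3 burn out
  .F....
  TTF...
  TT.F..
  TTTT..
  TTTTTF
Step 5: 3 trees catch fire, 4 burn out
  ......
  TF....
  TT....
  TTTF..
  TTTTF.
Step 6: 4 trees catch fire, 3 burn out
  ......
  F.....
  TF....
  TTF...
  TTTF..

......
F.....
TF....
TTF...
TTTF..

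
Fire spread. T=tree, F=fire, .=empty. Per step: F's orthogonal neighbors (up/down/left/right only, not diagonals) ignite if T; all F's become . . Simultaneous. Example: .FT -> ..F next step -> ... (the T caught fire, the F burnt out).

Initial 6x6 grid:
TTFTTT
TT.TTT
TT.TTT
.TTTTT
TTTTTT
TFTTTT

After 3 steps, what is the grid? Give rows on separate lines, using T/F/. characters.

Step 1: 5 trees catch fire, 2 burn out
  TF.FTT
  TT.TTT
  TT.TTT
  .TTTTT
  TFTTTT
  F.FTTT
Step 2: 8 trees catch fire, 5 burn out
  F...FT
  TF.FTT
  TT.TTT
  .FTTTT
  F.FTTT
  ...FTT
Step 3: 8 trees catch fire, 8 burn out
  .....F
  F...FT
  TF.FTT
  ..FTTT
  ...FTT
  ....FT

.....F
F...FT
TF.FTT
..FTTT
...FTT
....FT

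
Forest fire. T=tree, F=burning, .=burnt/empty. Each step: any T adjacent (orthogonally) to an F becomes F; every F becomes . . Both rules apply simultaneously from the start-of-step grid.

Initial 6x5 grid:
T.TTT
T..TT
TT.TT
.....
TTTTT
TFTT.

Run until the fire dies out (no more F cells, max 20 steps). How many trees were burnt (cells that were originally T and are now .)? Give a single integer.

Step 1: +3 fires, +1 burnt (F count now 3)
Step 2: +3 fires, +3 burnt (F count now 3)
Step 3: +1 fires, +3 burnt (F count now 1)
Step 4: +1 fires, +1 burnt (F count now 1)
Step 5: +0 fires, +1 burnt (F count now 0)
Fire out after step 5
Initially T: 19, now '.': 19
Total burnt (originally-T cells now '.'): 8

Answer: 8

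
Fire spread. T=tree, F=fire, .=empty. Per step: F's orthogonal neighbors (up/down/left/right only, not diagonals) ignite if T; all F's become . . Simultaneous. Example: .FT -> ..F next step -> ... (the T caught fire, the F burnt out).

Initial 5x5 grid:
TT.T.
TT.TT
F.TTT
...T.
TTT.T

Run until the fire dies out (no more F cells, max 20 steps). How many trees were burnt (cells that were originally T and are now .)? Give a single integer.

Answer: 4

Derivation:
Step 1: +1 fires, +1 burnt (F count now 1)
Step 2: +2 fires, +1 burnt (F count now 2)
Step 3: +1 fires, +2 burnt (F count now 1)
Step 4: +0 fires, +1 burnt (F count now 0)
Fire out after step 4
Initially T: 15, now '.': 14
Total burnt (originally-T cells now '.'): 4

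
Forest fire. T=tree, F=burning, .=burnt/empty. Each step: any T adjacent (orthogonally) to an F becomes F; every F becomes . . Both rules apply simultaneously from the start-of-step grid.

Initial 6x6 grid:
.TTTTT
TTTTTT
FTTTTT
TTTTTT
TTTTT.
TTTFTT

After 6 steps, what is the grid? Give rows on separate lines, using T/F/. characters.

Step 1: 6 trees catch fire, 2 burn out
  .TTTTT
  FTTTTT
  .FTTTT
  FTTTTT
  TTTFT.
  TTF.FT
Step 2: 9 trees catch fire, 6 burn out
  .TTTTT
  .FTTTT
  ..FTTT
  .FTFTT
  FTF.F.
  TF...F
Step 3: 7 trees catch fire, 9 burn out
  .FTTTT
  ..FTTT
  ...FTT
  ..F.FT
  .F....
  F.....
Step 4: 4 trees catch fire, 7 burn out
  ..FTTT
  ...FTT
  ....FT
  .....F
  ......
  ......
Step 5: 3 trees catch fire, 4 burn out
  ...FTT
  ....FT
  .....F
  ......
  ......
  ......
Step 6: 2 trees catch fire, 3 burn out
  ....FT
  .....F
  ......
  ......
  ......
  ......

....FT
.....F
......
......
......
......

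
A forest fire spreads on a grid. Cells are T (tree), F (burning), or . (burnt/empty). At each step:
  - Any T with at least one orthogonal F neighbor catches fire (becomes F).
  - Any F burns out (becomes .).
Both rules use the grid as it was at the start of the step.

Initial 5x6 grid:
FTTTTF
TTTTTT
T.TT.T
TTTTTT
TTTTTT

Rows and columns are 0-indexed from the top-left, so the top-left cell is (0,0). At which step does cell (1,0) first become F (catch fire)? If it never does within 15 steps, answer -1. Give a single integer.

Step 1: cell (1,0)='F' (+4 fires, +2 burnt)
  -> target ignites at step 1
Step 2: cell (1,0)='.' (+6 fires, +4 burnt)
Step 3: cell (1,0)='.' (+4 fires, +6 burnt)
Step 4: cell (1,0)='.' (+6 fires, +4 burnt)
Step 5: cell (1,0)='.' (+4 fires, +6 burnt)
Step 6: cell (1,0)='.' (+2 fires, +4 burnt)
Step 7: cell (1,0)='.' (+0 fires, +2 burnt)
  fire out at step 7

1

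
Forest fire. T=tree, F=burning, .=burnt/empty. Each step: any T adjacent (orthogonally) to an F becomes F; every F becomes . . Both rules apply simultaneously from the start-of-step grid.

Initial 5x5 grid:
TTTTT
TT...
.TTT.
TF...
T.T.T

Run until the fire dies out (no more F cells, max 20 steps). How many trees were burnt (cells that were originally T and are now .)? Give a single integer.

Answer: 12

Derivation:
Step 1: +2 fires, +1 burnt (F count now 2)
Step 2: +3 fires, +2 burnt (F count now 3)
Step 3: +3 fires, +3 burnt (F count now 3)
Step 4: +2 fires, +3 burnt (F count now 2)
Step 5: +1 fires, +2 burnt (F count now 1)
Step 6: +1 fires, +1 burnt (F count now 1)
Step 7: +0 fires, +1 burnt (F count now 0)
Fire out after step 7
Initially T: 14, now '.': 23
Total burnt (originally-T cells now '.'): 12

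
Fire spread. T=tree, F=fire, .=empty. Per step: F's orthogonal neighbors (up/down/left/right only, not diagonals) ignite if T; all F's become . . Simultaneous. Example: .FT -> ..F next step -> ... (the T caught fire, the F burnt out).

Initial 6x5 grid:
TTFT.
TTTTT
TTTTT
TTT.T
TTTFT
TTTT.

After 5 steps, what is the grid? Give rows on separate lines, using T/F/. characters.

Step 1: 6 trees catch fire, 2 burn out
  TF.F.
  TTFTT
  TTTTT
  TTT.T
  TTF.F
  TTTF.
Step 2: 8 trees catch fire, 6 burn out
  F....
  TF.FT
  TTFTT
  TTF.F
  TF...
  TTF..
Step 3: 8 trees catch fire, 8 burn out
  .....
  F...F
  TF.FF
  TF...
  F....
  TF...
Step 4: 3 trees catch fire, 8 burn out
  .....
  .....
  F....
  F....
  .....
  F....
Step 5: 0 trees catch fire, 3 burn out
  .....
  .....
  .....
  .....
  .....
  .....

.....
.....
.....
.....
.....
.....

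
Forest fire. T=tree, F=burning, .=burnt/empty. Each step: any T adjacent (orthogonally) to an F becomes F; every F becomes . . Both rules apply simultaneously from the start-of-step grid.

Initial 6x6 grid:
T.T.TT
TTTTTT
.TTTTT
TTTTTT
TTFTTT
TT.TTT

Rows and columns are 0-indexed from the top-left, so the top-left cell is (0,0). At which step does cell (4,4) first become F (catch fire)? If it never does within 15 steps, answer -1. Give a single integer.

Step 1: cell (4,4)='T' (+3 fires, +1 burnt)
Step 2: cell (4,4)='F' (+7 fires, +3 burnt)
  -> target ignites at step 2
Step 3: cell (4,4)='.' (+8 fires, +7 burnt)
Step 4: cell (4,4)='.' (+6 fires, +8 burnt)
Step 5: cell (4,4)='.' (+3 fires, +6 burnt)
Step 6: cell (4,4)='.' (+3 fires, +3 burnt)
Step 7: cell (4,4)='.' (+1 fires, +3 burnt)
Step 8: cell (4,4)='.' (+0 fires, +1 burnt)
  fire out at step 8

2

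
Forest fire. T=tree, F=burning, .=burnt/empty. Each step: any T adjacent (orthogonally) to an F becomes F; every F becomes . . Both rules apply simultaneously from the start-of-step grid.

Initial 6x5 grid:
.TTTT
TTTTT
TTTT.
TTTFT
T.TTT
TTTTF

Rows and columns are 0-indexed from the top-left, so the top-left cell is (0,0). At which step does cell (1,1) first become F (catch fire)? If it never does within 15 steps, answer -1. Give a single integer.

Step 1: cell (1,1)='T' (+6 fires, +2 burnt)
Step 2: cell (1,1)='T' (+5 fires, +6 burnt)
Step 3: cell (1,1)='T' (+6 fires, +5 burnt)
Step 4: cell (1,1)='F' (+6 fires, +6 burnt)
  -> target ignites at step 4
Step 5: cell (1,1)='.' (+2 fires, +6 burnt)
Step 6: cell (1,1)='.' (+0 fires, +2 burnt)
  fire out at step 6

4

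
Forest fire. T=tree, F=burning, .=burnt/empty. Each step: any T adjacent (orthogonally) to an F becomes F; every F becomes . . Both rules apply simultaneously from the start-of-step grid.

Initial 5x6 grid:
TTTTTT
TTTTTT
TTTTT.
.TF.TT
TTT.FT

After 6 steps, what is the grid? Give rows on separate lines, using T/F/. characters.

Step 1: 5 trees catch fire, 2 burn out
  TTTTTT
  TTTTTT
  TTFTT.
  .F..FT
  TTF..F
Step 2: 6 trees catch fire, 5 burn out
  TTTTTT
  TTFTTT
  TF.FF.
  .....F
  TF....
Step 3: 6 trees catch fire, 6 burn out
  TTFTTT
  TF.FFT
  F.....
  ......
  F.....
Step 4: 5 trees catch fire, 6 burn out
  TF.FFT
  F....F
  ......
  ......
  ......
Step 5: 2 trees catch fire, 5 burn out
  F....F
  ......
  ......
  ......
  ......
Step 6: 0 trees catch fire, 2 burn out
  ......
  ......
  ......
  ......
  ......

......
......
......
......
......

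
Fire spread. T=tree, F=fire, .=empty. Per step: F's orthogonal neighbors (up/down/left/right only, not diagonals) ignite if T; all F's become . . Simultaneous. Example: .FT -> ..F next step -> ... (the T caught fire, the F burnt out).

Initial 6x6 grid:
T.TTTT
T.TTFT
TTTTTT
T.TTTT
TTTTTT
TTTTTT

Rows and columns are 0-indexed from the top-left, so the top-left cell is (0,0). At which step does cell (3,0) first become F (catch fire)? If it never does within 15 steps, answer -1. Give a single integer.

Step 1: cell (3,0)='T' (+4 fires, +1 burnt)
Step 2: cell (3,0)='T' (+6 fires, +4 burnt)
Step 3: cell (3,0)='T' (+5 fires, +6 burnt)
Step 4: cell (3,0)='T' (+5 fires, +5 burnt)
Step 5: cell (3,0)='T' (+4 fires, +5 burnt)
Step 6: cell (3,0)='F' (+4 fires, +4 burnt)
  -> target ignites at step 6
Step 7: cell (3,0)='.' (+3 fires, +4 burnt)
Step 8: cell (3,0)='.' (+1 fires, +3 burnt)
Step 9: cell (3,0)='.' (+0 fires, +1 burnt)
  fire out at step 9

6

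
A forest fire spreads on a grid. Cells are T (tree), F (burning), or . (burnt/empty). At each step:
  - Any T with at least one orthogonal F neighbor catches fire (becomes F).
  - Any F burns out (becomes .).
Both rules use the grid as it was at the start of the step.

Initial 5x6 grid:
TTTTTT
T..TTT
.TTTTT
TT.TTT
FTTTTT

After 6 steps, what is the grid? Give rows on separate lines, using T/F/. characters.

Step 1: 2 trees catch fire, 1 burn out
  TTTTTT
  T..TTT
  .TTTTT
  FT.TTT
  .FTTTT
Step 2: 2 trees catch fire, 2 burn out
  TTTTTT
  T..TTT
  .TTTTT
  .F.TTT
  ..FTTT
Step 3: 2 trees catch fire, 2 burn out
  TTTTTT
  T..TTT
  .FTTTT
  ...TTT
  ...FTT
Step 4: 3 trees catch fire, 2 burn out
  TTTTTT
  T..TTT
  ..FTTT
  ...FTT
  ....FT
Step 5: 3 trees catch fire, 3 burn out
  TTTTTT
  T..TTT
  ...FTT
  ....FT
  .....F
Step 6: 3 trees catch fire, 3 burn out
  TTTTTT
  T..FTT
  ....FT
  .....F
  ......

TTTTTT
T..FTT
....FT
.....F
......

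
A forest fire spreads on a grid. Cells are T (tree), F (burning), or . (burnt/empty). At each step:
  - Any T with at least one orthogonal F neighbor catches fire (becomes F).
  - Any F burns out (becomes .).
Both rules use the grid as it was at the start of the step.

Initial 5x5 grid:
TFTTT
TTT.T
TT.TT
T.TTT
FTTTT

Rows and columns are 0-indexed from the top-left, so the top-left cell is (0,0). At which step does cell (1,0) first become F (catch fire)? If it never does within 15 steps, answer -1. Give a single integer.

Step 1: cell (1,0)='T' (+5 fires, +2 burnt)
Step 2: cell (1,0)='F' (+6 fires, +5 burnt)
  -> target ignites at step 2
Step 3: cell (1,0)='.' (+3 fires, +6 burnt)
Step 4: cell (1,0)='.' (+3 fires, +3 burnt)
Step 5: cell (1,0)='.' (+3 fires, +3 burnt)
Step 6: cell (1,0)='.' (+0 fires, +3 burnt)
  fire out at step 6

2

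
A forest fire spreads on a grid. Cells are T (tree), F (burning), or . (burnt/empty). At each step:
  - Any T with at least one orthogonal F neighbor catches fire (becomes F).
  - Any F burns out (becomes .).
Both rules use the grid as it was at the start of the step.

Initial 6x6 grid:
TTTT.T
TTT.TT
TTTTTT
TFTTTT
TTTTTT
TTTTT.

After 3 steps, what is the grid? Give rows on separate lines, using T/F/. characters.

Step 1: 4 trees catch fire, 1 burn out
  TTTT.T
  TTT.TT
  TFTTTT
  F.FTTT
  TFTTTT
  TTTTT.
Step 2: 7 trees catch fire, 4 burn out
  TTTT.T
  TFT.TT
  F.FTTT
  ...FTT
  F.FTTT
  TFTTT.
Step 3: 8 trees catch fire, 7 burn out
  TFTT.T
  F.F.TT
  ...FTT
  ....FT
  ...FTT
  F.FTT.

TFTT.T
F.F.TT
...FTT
....FT
...FTT
F.FTT.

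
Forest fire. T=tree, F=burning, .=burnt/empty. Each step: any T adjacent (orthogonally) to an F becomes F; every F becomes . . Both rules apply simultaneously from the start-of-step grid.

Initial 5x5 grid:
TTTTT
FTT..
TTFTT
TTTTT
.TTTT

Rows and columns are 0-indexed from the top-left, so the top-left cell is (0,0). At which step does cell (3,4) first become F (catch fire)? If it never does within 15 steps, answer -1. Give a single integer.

Step 1: cell (3,4)='T' (+7 fires, +2 burnt)
Step 2: cell (3,4)='T' (+7 fires, +7 burnt)
Step 3: cell (3,4)='F' (+4 fires, +7 burnt)
  -> target ignites at step 3
Step 4: cell (3,4)='.' (+2 fires, +4 burnt)
Step 5: cell (3,4)='.' (+0 fires, +2 burnt)
  fire out at step 5

3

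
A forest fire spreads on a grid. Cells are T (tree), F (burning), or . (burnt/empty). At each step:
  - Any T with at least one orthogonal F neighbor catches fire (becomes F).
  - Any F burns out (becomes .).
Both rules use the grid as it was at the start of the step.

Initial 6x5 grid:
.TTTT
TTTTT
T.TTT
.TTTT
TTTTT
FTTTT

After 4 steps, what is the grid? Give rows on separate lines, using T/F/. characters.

Step 1: 2 trees catch fire, 1 burn out
  .TTTT
  TTTTT
  T.TTT
  .TTTT
  FTTTT
  .FTTT
Step 2: 2 trees catch fire, 2 burn out
  .TTTT
  TTTTT
  T.TTT
  .TTTT
  .FTTT
  ..FTT
Step 3: 3 trees catch fire, 2 burn out
  .TTTT
  TTTTT
  T.TTT
  .FTTT
  ..FTT
  ...FT
Step 4: 3 trees catch fire, 3 burn out
  .TTTT
  TTTTT
  T.TTT
  ..FTT
  ...FT
  ....F

.TTTT
TTTTT
T.TTT
..FTT
...FT
....F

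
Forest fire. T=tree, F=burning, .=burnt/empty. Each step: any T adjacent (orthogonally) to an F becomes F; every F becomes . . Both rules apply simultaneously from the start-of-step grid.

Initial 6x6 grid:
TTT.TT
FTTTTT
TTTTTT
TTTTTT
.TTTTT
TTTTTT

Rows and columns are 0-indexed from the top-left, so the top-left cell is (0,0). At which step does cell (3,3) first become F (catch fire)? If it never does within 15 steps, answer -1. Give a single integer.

Step 1: cell (3,3)='T' (+3 fires, +1 burnt)
Step 2: cell (3,3)='T' (+4 fires, +3 burnt)
Step 3: cell (3,3)='T' (+4 fires, +4 burnt)
Step 4: cell (3,3)='T' (+4 fires, +4 burnt)
Step 5: cell (3,3)='F' (+6 fires, +4 burnt)
  -> target ignites at step 5
Step 6: cell (3,3)='.' (+6 fires, +6 burnt)
Step 7: cell (3,3)='.' (+3 fires, +6 burnt)
Step 8: cell (3,3)='.' (+2 fires, +3 burnt)
Step 9: cell (3,3)='.' (+1 fires, +2 burnt)
Step 10: cell (3,3)='.' (+0 fires, +1 burnt)
  fire out at step 10

5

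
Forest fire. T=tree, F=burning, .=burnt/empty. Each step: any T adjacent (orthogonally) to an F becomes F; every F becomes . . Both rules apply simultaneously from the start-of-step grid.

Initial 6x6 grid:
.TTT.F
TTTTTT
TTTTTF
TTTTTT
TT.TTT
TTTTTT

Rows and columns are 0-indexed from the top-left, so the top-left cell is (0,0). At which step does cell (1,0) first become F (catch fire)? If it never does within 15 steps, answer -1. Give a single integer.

Step 1: cell (1,0)='T' (+3 fires, +2 burnt)
Step 2: cell (1,0)='T' (+4 fires, +3 burnt)
Step 3: cell (1,0)='T' (+5 fires, +4 burnt)
Step 4: cell (1,0)='T' (+6 fires, +5 burnt)
Step 5: cell (1,0)='T' (+5 fires, +6 burnt)
Step 6: cell (1,0)='F' (+5 fires, +5 burnt)
  -> target ignites at step 6
Step 7: cell (1,0)='.' (+2 fires, +5 burnt)
Step 8: cell (1,0)='.' (+1 fires, +2 burnt)
Step 9: cell (1,0)='.' (+0 fires, +1 burnt)
  fire out at step 9

6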